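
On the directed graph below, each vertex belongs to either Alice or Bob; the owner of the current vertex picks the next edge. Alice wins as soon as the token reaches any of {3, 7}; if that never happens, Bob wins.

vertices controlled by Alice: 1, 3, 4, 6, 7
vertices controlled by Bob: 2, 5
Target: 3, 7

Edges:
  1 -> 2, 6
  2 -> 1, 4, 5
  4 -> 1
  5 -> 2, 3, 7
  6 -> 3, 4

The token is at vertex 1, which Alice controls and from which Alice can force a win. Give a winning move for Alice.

A0 = {3, 7}
A1: add {6} — 6 (Alice) has 6→3.
A2: add {1} — 1 (Alice) has 1→6.
A3: add {4} — 4 (Alice) has 4→1.
A4 = A3; e.g. 2 (Bob) can still go to 5. Fixed point.
From 1, successor 6 is in the attractor (rank 1); the other successor 2 is not.

6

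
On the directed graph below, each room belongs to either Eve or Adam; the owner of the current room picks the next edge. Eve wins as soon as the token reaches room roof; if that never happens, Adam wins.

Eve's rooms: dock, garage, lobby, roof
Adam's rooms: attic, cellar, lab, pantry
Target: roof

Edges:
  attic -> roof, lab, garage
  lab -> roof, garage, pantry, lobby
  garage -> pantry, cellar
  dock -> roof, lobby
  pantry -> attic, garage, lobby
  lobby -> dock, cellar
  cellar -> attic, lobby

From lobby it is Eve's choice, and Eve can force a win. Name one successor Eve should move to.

dock

A0 = {roof}
A1: add {dock} — dock (Eve) has dock→roof.
A2: add {lobby} — lobby (Eve) has lobby→dock.
A3 = A2; e.g. attic (Adam) can still go to lab. Fixed point.
From lobby, successor dock is in the attractor (rank 1); the other successor cellar is not.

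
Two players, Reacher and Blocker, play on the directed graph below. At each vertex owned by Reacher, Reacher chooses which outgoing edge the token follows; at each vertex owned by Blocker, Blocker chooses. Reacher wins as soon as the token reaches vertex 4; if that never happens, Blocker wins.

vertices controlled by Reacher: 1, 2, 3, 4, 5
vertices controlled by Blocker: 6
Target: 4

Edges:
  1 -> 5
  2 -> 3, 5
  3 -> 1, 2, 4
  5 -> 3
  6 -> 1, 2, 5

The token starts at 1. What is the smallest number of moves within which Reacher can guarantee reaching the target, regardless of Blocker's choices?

A0 = {4}
A1: add {3} — 3 (Reacher) has 3→4.
A2: add {2, 5} — 2 (Reacher) has 2→3; 5 (Reacher) has 5→3.
A3: add {1} — 1 (Reacher) has 1→5.
1 enters the attractor at level 3, so Reacher can force the target in 3 moves from there.

3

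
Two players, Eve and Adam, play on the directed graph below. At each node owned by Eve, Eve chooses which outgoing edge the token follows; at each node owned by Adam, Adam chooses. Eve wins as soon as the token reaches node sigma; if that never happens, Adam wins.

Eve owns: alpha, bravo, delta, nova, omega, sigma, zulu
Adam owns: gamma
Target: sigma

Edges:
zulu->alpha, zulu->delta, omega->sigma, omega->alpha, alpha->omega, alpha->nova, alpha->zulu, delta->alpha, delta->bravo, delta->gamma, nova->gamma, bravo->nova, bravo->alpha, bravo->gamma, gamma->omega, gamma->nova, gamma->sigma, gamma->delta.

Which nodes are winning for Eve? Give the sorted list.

A0 = {sigma}
A1: add {omega} — omega (Eve) has omega→sigma.
A2: add {alpha} — alpha (Eve) has alpha→omega.
A3: add {bravo, delta, zulu} — zulu (Eve) has zulu→alpha; bravo (Eve) has bravo→alpha; delta (Eve) has delta→alpha.
A4 = A3; e.g. nova (Eve) has no edge into A3. Fixed point.
Eve's winning region = {alpha, bravo, delta, omega, sigma, zulu}.

alpha, bravo, delta, omega, sigma, zulu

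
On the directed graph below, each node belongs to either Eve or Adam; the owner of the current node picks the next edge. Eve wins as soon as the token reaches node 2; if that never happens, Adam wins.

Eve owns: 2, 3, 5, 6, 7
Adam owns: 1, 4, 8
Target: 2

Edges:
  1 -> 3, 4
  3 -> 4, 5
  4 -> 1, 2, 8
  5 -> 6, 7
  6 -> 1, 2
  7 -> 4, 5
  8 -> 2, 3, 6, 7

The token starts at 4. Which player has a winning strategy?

Adam

A0 = {2}
A1: add {6} — 6 (Eve) has 6→2.
A2: add {5} — 5 (Eve) has 5→6.
A3: add {3, 7} — 3 (Eve) has 3→5; 7 (Eve) has 7→5.
A4: add {8} — 8 (Adam): all of {2, 3, 6, 7} already in.
A5 = A4; e.g. 1 (Adam) can still go to 4. Fixed point.
4 never enters the attractor, so Adam can avoid the target forever.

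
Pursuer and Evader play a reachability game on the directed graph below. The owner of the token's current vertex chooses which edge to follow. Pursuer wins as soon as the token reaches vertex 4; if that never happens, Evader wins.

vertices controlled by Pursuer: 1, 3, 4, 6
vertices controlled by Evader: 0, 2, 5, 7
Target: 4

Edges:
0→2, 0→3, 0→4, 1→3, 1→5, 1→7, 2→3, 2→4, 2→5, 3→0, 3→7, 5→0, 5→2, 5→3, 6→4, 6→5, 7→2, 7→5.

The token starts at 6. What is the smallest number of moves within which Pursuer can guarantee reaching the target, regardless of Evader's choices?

A0 = {4}
A1: add {6} — 6 (Pursuer) has 6→4.
A2 = A1; e.g. 0 (Evader) can still go to 2. Fixed point.
6 enters the attractor at level 1, so Pursuer can force the target in 1 move from there.

1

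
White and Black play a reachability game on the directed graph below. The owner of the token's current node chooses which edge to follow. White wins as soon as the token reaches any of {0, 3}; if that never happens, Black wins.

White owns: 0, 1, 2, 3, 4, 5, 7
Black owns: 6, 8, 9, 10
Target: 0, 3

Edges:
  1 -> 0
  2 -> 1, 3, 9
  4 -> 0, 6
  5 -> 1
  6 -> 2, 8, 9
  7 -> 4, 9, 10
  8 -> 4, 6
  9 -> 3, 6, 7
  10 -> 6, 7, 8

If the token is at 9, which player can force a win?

Black

A0 = {0, 3}
A1: add {1, 2, 4} — 1 (White) has 1→0; 2 (White) has 2→3; 4 (White) has 4→0.
A2: add {5, 7} — 5 (White) has 5→1; 7 (White) has 7→4.
A3 = A2; e.g. 6 (Black) can still go to 8. Fixed point.
9 never enters the attractor, so Black can avoid the target forever.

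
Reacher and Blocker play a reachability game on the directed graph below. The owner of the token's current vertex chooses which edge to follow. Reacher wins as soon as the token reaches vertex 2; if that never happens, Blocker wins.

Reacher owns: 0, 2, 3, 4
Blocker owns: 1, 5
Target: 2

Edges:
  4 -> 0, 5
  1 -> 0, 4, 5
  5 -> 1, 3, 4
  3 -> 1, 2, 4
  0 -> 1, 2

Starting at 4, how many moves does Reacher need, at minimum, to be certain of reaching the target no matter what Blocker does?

2

A0 = {2}
A1: add {0, 3} — 0 (Reacher) has 0→2; 3 (Reacher) has 3→2.
A2: add {4} — 4 (Reacher) has 4→0.
A3 = A2; e.g. 1 (Blocker) can still go to 5. Fixed point.
4 enters the attractor at level 2, so Reacher can force the target in 2 moves from there.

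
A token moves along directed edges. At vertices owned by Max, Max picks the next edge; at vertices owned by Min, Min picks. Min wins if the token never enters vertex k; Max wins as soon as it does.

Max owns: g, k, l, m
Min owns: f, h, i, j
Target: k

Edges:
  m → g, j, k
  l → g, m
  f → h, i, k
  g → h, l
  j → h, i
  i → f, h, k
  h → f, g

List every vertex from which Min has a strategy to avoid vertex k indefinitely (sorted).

A0 = {k}
A1: add {m} — m (Max) has m→k.
A2: add {l} — l (Max) has l→m.
A3: add {g} — g (Max) has g→l.
A4 = A3; e.g. f (Min) can still go to h. Fixed point.
Max's attractor = {g, k, l, m}; Min avoids the target exactly from the complement.

f, h, i, j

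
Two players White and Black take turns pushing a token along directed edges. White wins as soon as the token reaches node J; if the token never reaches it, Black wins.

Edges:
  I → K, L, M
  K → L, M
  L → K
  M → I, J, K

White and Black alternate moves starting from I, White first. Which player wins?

Track states (vertex, player-to-move).
A0 = {(J,White), (J,Black)}
A1: add {(M,White)}.
A2 = A1; e.g. (I,White) stays out. (I,White) never enters ⇒ Black avoids the target.

Black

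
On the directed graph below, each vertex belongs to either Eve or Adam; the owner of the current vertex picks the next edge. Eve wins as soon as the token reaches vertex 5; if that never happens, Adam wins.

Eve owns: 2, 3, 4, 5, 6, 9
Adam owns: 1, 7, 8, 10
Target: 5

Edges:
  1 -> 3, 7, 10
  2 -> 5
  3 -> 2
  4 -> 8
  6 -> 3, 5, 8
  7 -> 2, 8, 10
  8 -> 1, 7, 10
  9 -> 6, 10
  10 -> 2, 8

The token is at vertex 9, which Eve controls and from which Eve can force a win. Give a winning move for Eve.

A0 = {5}
A1: add {2, 6} — 2 (Eve) has 2→5; 6 (Eve) has 6→5.
A2: add {3, 9} — 3 (Eve) has 3→2; 9 (Eve) has 9→6.
A3 = A2; e.g. 1 (Adam) can still go to 7. Fixed point.
From 9, successor 6 is in the attractor (rank 1); the other successor 10 is not.

6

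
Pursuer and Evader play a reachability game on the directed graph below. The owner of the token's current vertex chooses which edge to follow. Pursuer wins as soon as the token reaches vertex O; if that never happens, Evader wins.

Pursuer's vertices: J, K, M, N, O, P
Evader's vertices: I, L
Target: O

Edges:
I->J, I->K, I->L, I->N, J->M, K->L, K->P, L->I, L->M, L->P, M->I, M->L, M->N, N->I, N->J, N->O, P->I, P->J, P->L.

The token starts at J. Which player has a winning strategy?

Pursuer

A0 = {O}
A1: add {N} — N (Pursuer) has N→O.
A2: add {M} — M (Pursuer) has M→N.
A3: add {J} — J (Pursuer) has J→M.
J ∈ A3, so Pursuer can force the target.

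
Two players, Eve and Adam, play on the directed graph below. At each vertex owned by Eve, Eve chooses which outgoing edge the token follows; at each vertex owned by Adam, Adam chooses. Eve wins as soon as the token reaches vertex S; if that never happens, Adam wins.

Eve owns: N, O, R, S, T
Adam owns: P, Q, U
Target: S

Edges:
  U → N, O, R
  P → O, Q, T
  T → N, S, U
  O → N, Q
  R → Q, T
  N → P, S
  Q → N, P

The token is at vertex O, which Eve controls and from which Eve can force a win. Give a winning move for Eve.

A0 = {S}
A1: add {N, T} — N (Eve) has N→S; T (Eve) has T→S.
A2: add {O, R} — O (Eve) has O→N; R (Eve) has R→T.
A3: add {U} — U (Adam): all of {N, O, R} already in.
A4 = A3; e.g. P (Adam) can still go to Q. Fixed point.
From O, successor N is in the attractor (rank 1); the other successor Q is not.

N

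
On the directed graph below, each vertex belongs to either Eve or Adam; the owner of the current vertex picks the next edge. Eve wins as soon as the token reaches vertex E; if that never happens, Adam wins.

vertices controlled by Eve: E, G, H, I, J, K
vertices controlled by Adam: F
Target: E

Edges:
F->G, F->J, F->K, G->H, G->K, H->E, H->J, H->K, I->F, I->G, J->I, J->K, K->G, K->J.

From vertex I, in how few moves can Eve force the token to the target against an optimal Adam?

3

A0 = {E}
A1: add {H} — H (Eve) has H→E.
A2: add {G} — G (Eve) has G→H.
A3: add {I, K} — I (Eve) has I→G; K (Eve) has K→G.
I enters the attractor at level 3, so Eve can force the target in 3 moves from there.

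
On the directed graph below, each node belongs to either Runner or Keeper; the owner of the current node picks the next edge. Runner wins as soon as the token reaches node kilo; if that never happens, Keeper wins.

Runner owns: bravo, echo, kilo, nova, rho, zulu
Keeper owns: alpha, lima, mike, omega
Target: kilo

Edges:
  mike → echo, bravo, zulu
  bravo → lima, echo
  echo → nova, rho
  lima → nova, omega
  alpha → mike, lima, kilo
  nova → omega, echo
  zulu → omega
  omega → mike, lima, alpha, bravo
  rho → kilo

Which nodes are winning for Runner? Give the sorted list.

A0 = {kilo}
A1: add {rho} — rho (Runner) has rho→kilo.
A2: add {echo} — echo (Runner) has echo→rho.
A3: add {bravo, nova} — nova (Runner) has nova→echo; bravo (Runner) has bravo→echo.
A4 = A3; e.g. mike (Keeper) can still go to zulu. Fixed point.
Runner's winning region = {bravo, echo, kilo, nova, rho}.

bravo, echo, kilo, nova, rho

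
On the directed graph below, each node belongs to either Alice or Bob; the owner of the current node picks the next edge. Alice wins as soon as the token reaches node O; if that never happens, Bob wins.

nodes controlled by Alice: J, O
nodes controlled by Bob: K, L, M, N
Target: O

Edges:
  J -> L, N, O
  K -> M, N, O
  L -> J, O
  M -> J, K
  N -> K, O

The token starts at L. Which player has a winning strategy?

Alice

A0 = {O}
A1: add {J} — J (Alice) has J→O.
A2: add {L} — L (Bob): all of {J, O} already in.
A3 = A2; e.g. K (Bob) can still go to M. Fixed point.
L ∈ A2, so Alice can force the target.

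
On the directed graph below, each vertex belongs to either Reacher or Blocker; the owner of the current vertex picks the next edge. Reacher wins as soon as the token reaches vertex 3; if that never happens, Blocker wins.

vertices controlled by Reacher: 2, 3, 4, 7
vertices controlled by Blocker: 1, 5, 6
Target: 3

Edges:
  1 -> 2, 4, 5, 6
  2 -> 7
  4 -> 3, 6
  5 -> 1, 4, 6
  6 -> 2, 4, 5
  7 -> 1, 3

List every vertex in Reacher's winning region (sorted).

2, 3, 4, 7

A0 = {3}
A1: add {4, 7} — 4 (Reacher) has 4→3; 7 (Reacher) has 7→3.
A2: add {2} — 2 (Reacher) has 2→7.
A3 = A2; e.g. 1 (Blocker) can still go to 5. Fixed point.
Reacher's winning region = {2, 3, 4, 7}.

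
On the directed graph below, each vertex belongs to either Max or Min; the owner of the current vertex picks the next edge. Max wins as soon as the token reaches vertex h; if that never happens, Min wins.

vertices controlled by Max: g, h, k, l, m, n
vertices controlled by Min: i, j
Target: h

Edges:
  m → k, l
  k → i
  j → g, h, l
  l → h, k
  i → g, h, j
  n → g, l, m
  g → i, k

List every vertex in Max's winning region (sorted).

A0 = {h}
A1: add {l} — l (Max) has l→h.
A2: add {m, n} — m (Max) has m→l; n (Max) has n→l.
A3 = A2; e.g. g (Max) has no edge into A2. Fixed point.
Max's winning region = {h, l, m, n}.

h, l, m, n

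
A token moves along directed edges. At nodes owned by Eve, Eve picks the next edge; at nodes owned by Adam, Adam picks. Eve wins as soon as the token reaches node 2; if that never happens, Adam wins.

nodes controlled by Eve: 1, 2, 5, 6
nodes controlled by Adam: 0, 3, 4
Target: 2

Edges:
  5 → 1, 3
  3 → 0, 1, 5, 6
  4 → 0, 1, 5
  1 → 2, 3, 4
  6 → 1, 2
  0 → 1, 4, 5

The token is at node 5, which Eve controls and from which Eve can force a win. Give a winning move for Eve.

1

A0 = {2}
A1: add {1, 6} — 1 (Eve) has 1→2; 6 (Eve) has 6→2.
A2: add {5} — 5 (Eve) has 5→1.
A3 = A2; e.g. 0 (Adam) can still go to 4. Fixed point.
From 5, successor 1 is in the attractor (rank 1); the other successor 3 is not.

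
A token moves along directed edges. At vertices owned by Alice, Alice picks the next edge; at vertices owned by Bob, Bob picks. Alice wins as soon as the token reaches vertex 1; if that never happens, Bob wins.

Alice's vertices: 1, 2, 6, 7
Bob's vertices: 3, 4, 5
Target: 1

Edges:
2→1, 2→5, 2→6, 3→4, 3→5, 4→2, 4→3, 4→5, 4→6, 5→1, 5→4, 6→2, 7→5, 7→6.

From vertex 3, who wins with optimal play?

Bob

A0 = {1}
A1: add {2} — 2 (Alice) has 2→1.
A2: add {6} — 6 (Alice) has 6→2.
A3: add {7} — 7 (Alice) has 7→6.
A4 = A3; e.g. 3 (Bob) can still go to 4. Fixed point.
3 never enters the attractor, so Bob can avoid the target forever.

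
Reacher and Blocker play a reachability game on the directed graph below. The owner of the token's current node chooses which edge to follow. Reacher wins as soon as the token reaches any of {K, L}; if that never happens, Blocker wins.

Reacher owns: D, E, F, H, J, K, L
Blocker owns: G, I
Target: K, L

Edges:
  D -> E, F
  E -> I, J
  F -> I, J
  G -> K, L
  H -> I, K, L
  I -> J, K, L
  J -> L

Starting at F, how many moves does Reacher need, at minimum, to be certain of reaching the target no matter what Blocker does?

2

A0 = {K, L}
A1: add {G, H, J} — G (Blocker): all of {K, L} already in; H (Reacher) has H→K; J (Reacher) has J→L.
A2: add {E, F, I} — E (Reacher) has E→J; F (Reacher) has F→J; I (Blocker): all of {J, K, L} already in.
F enters the attractor at level 2, so Reacher can force the target in 2 moves from there.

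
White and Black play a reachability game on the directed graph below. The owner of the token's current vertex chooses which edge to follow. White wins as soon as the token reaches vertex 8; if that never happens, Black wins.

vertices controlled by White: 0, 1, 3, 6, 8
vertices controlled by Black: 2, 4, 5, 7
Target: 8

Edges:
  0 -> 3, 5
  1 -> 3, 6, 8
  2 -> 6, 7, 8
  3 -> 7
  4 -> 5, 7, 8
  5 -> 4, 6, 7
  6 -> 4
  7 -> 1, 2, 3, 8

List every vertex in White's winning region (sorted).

A0 = {8}
A1: add {1} — 1 (White) has 1→8.
A2 = A1; e.g. 0 (White) has no edge into A1. Fixed point.
White's winning region = {1, 8}.

1, 8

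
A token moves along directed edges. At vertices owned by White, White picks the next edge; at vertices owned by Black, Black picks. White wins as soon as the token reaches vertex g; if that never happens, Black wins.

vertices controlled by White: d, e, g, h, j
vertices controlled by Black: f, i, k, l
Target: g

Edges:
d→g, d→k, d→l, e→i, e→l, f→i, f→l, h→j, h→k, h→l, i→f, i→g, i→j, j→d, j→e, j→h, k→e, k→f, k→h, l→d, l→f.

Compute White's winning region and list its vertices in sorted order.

A0 = {g}
A1: add {d} — d (White) has d→g.
A2: add {j} — j (White) has j→d.
A3: add {h} — h (White) has h→j.
A4 = A3; e.g. e (White) has no edge into A3. Fixed point.
White's winning region = {d, g, h, j}.

d, g, h, j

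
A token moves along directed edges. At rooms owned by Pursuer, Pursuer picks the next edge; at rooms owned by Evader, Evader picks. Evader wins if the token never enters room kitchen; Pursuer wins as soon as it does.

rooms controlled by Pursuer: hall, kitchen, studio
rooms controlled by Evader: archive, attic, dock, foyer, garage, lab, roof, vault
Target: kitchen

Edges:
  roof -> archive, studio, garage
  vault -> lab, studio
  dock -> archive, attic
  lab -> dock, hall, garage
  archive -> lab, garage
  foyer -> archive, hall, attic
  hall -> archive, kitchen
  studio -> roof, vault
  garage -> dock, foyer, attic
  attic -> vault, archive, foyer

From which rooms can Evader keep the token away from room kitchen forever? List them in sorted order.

archive, attic, dock, foyer, garage, lab, roof, studio, vault

A0 = {kitchen}
A1: add {hall} — hall (Pursuer) has hall→kitchen.
A2 = A1; e.g. roof (Evader) can still go to archive. Fixed point.
Pursuer's attractor = {hall, kitchen}; Evader avoids the target exactly from the complement.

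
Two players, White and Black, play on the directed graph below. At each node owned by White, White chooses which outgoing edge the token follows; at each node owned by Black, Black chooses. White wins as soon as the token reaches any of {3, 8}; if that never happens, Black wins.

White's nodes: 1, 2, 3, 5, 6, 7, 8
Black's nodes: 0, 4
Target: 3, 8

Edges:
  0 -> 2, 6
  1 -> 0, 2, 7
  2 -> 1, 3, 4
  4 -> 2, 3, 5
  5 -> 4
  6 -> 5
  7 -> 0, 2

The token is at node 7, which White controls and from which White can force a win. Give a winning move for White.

2

A0 = {3, 8}
A1: add {2} — 2 (White) has 2→3.
A2: add {1, 7} — 1 (White) has 1→2; 7 (White) has 7→2.
A3 = A2; e.g. 0 (Black) can still go to 6. Fixed point.
From 7, successor 2 is in the attractor (rank 1); the other successor 0 is not.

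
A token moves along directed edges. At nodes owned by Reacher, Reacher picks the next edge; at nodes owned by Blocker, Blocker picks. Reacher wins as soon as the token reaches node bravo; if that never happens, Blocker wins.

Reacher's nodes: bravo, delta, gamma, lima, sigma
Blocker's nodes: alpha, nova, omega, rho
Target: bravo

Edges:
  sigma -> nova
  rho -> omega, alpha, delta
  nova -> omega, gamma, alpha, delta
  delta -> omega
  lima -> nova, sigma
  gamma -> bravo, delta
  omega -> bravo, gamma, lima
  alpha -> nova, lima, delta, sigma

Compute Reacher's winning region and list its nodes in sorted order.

A0 = {bravo}
A1: add {gamma} — gamma (Reacher) has gamma→bravo.
A2 = A1; e.g. omega (Blocker) can still go to lima. Fixed point.
Reacher's winning region = {bravo, gamma}.

bravo, gamma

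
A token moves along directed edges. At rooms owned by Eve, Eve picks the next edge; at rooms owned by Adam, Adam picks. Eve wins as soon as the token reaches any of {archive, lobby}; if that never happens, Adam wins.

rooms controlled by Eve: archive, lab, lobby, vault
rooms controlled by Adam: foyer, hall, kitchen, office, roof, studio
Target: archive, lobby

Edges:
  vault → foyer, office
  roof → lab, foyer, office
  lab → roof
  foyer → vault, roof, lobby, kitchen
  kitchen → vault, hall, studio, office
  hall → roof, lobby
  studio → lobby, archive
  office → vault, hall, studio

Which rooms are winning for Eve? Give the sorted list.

archive, lobby, studio

A0 = {archive, lobby}
A1: add {studio} — studio (Adam): all of {lobby, archive} already in.
A2 = A1; e.g. vault (Eve) has no edge into A1. Fixed point.
Eve's winning region = {archive, lobby, studio}.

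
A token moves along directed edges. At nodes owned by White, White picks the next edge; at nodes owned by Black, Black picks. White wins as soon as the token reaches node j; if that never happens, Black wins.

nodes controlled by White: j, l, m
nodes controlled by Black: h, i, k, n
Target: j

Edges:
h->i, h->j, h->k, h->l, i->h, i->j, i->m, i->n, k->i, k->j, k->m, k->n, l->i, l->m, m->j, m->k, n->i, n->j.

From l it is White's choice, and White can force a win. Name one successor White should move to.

A0 = {j}
A1: add {m} — m (White) has m→j.
A2: add {l} — l (White) has l→m.
A3 = A2; e.g. h (Black) can still go to i. Fixed point.
From l, successor m is in the attractor (rank 1); the other successor i is not.

m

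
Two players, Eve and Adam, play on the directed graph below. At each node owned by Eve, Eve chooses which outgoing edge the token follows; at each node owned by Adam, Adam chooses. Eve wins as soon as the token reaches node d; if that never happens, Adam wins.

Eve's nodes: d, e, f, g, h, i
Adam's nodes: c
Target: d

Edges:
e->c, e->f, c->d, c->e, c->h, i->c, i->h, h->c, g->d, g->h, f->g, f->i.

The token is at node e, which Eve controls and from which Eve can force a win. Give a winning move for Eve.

A0 = {d}
A1: add {g} — g (Eve) has g→d.
A2: add {f} — f (Eve) has f→g.
A3: add {e} — e (Eve) has e→f.
A4 = A3; e.g. c (Adam) can still go to h. Fixed point.
From e, successor f is in the attractor (rank 2); the other successor c is not.

f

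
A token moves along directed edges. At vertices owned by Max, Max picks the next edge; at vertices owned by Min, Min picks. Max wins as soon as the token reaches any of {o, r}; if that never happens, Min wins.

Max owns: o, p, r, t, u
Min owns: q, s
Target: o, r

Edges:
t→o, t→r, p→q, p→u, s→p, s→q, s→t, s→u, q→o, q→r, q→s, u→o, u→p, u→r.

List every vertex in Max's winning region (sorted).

o, p, r, t, u

A0 = {o, r}
A1: add {t, u} — t (Max) has t→o; u (Max) has u→o.
A2: add {p} — p (Max) has p→u.
A3 = A2; e.g. q (Min) can still go to s. Fixed point.
Max's winning region = {o, p, r, t, u}.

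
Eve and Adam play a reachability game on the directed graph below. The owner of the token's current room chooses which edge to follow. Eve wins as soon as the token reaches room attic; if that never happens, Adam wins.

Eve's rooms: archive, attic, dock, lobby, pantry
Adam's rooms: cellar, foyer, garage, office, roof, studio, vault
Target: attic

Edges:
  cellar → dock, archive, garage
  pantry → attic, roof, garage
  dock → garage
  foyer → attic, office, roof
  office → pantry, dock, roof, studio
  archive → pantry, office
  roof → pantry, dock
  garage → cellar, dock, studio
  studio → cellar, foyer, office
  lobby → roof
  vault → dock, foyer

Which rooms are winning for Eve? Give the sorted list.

archive, attic, pantry

A0 = {attic}
A1: add {pantry} — pantry (Eve) has pantry→attic.
A2: add {archive} — archive (Eve) has archive→pantry.
A3 = A2; e.g. cellar (Adam) can still go to dock. Fixed point.
Eve's winning region = {archive, attic, pantry}.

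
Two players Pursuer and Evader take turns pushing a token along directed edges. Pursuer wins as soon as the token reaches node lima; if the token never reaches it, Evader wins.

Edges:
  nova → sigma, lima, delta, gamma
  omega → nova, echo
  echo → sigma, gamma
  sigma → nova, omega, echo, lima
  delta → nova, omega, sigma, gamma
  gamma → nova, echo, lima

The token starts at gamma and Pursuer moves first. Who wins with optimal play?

Pursuer

Track states (vertex, player-to-move).
A0 = {(lima,Pursuer), (lima,Evader)}
A1: add {(nova,Pursuer), (sigma,Pursuer), (gamma,Pursuer)}.
(gamma,Pursuer) ∈ A1 ⇒ Pursuer forces the target.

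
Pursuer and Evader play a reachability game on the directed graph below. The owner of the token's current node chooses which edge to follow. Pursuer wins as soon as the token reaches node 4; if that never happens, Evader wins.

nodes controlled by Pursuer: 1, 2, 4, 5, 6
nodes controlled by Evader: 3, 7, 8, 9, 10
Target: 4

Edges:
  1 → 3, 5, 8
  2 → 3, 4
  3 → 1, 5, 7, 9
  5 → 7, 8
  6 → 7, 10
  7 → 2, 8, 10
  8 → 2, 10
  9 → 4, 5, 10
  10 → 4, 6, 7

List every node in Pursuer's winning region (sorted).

2, 4

A0 = {4}
A1: add {2} — 2 (Pursuer) has 2→4.
A2 = A1; e.g. 1 (Pursuer) has no edge into A1. Fixed point.
Pursuer's winning region = {2, 4}.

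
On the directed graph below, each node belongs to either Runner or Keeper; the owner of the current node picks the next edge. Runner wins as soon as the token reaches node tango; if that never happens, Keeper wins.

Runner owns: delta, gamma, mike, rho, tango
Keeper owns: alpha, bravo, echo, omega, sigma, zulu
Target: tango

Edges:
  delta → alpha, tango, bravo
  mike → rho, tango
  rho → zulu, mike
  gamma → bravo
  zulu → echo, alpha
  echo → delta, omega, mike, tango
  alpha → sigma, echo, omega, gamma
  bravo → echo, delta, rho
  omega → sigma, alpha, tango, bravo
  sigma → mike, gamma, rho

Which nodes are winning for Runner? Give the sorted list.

delta, mike, rho, tango

A0 = {tango}
A1: add {delta, mike} — delta (Runner) has delta→tango; mike (Runner) has mike→tango.
A2: add {rho} — rho (Runner) has rho→mike.
A3 = A2; e.g. sigma (Keeper) can still go to gamma. Fixed point.
Runner's winning region = {delta, mike, rho, tango}.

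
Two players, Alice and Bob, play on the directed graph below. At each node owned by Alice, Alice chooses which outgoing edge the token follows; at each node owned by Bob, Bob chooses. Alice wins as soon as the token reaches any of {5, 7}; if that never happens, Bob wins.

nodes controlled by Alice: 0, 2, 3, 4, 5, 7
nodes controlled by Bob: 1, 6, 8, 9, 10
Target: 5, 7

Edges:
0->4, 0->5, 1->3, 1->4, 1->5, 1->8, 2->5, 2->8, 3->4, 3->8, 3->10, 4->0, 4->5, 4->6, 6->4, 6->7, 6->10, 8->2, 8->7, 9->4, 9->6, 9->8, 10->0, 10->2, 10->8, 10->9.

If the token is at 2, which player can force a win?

A0 = {5, 7}
A1: add {0, 2, 4} — 0 (Alice) has 0→5; 2 (Alice) has 2→5; 4 (Alice) has 4→5.
2 ∈ A1, so Alice can force the target.

Alice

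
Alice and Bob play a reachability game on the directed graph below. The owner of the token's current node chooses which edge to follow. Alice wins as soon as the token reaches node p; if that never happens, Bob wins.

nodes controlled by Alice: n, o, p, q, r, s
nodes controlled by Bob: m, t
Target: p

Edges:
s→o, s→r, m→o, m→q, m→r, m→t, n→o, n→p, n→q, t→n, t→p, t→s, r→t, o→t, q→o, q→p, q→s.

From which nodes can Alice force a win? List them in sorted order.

n, p, q

A0 = {p}
A1: add {n, q} — n (Alice) has n→p; q (Alice) has q→p.
A2 = A1; e.g. m (Bob) can still go to o. Fixed point.
Alice's winning region = {n, p, q}.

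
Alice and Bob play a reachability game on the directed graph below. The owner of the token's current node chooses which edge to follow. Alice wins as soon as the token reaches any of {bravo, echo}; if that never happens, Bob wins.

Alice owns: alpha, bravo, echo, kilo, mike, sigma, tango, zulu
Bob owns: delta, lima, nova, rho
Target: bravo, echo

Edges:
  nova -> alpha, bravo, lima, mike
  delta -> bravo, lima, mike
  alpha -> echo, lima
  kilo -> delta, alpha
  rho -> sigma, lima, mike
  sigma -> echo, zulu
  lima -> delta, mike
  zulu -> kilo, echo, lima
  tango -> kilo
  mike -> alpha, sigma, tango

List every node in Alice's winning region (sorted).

A0 = {bravo, echo}
A1: add {alpha, sigma, zulu} — alpha (Alice) has alpha→echo; sigma (Alice) has sigma→echo; zulu (Alice) has zulu→echo.
A2: add {kilo, mike} — kilo (Alice) has kilo→alpha; mike (Alice) has mike→alpha.
A3: add {tango} — tango (Alice) has tango→kilo.
A4 = A3; e.g. nova (Bob) can still go to lima. Fixed point.
Alice's winning region = {alpha, bravo, echo, kilo, mike, sigma, tango, zulu}.

alpha, bravo, echo, kilo, mike, sigma, tango, zulu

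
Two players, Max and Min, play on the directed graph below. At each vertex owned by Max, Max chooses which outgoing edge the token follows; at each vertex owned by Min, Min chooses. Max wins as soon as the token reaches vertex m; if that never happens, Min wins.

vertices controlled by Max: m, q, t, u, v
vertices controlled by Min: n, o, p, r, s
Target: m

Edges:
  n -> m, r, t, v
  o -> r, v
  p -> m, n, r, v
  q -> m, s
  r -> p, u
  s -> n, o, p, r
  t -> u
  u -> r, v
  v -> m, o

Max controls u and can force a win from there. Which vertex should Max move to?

A0 = {m}
A1: add {q, v} — q (Max) has q→m; v (Max) has v→m.
A2: add {u} — u (Max) has u→v.
A3: add {t} — t (Max) has t→u.
A4 = A3; e.g. n (Min) can still go to r. Fixed point.
From u, successor v is in the attractor (rank 1); the other successor r is not.

v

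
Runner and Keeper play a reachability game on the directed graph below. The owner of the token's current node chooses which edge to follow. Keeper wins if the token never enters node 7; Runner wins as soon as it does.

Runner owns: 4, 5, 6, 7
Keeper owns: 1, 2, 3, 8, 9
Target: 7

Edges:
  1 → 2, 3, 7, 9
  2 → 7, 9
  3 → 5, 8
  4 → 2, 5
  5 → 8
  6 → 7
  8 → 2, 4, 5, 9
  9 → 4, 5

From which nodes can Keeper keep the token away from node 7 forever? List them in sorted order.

1, 2, 3, 4, 5, 8, 9

A0 = {7}
A1: add {6} — 6 (Runner) has 6→7.
A2 = A1; e.g. 1 (Keeper) can still go to 2. Fixed point.
Runner's attractor = {6, 7}; Keeper avoids the target exactly from the complement.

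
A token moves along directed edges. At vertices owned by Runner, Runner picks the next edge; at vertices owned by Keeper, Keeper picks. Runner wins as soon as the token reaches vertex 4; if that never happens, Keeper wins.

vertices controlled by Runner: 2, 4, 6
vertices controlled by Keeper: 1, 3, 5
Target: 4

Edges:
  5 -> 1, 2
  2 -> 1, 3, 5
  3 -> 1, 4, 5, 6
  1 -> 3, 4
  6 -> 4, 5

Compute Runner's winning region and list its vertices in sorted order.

A0 = {4}
A1: add {6} — 6 (Runner) has 6→4.
A2 = A1; e.g. 1 (Keeper) can still go to 3. Fixed point.
Runner's winning region = {4, 6}.

4, 6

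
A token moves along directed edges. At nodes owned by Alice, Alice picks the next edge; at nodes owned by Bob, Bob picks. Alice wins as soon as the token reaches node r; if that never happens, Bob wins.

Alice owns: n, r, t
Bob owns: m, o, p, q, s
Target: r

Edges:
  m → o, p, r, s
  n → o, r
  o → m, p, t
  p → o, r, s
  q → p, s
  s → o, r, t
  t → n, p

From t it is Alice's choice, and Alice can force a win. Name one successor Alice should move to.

A0 = {r}
A1: add {n} — n (Alice) has n→r.
A2: add {t} — t (Alice) has t→n.
A3 = A2; e.g. m (Bob) can still go to o. Fixed point.
From t, successor n is in the attractor (rank 1); the other successor p is not.

n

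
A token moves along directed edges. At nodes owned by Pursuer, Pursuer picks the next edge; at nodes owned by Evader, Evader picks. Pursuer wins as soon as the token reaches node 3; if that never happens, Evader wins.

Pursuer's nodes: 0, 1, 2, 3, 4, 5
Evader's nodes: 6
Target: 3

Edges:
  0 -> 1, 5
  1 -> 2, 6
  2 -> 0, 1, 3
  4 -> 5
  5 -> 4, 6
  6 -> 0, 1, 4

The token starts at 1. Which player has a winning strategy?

A0 = {3}
A1: add {2} — 2 (Pursuer) has 2→3.
A2: add {1} — 1 (Pursuer) has 1→2.
1 ∈ A2, so Pursuer can force the target.

Pursuer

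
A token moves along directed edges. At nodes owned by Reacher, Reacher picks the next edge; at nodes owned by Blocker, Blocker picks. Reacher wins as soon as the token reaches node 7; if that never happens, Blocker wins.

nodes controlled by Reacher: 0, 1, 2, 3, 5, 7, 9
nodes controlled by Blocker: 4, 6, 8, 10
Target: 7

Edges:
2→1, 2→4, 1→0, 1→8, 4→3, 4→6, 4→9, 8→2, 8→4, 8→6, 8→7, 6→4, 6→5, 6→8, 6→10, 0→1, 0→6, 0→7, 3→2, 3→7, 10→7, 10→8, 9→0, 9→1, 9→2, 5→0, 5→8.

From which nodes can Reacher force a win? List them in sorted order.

A0 = {7}
A1: add {0, 3} — 0 (Reacher) has 0→7; 3 (Reacher) has 3→7.
A2: add {1, 5, 9} — 1 (Reacher) has 1→0; 5 (Reacher) has 5→0; 9 (Reacher) has 9→0.
A3: add {2} — 2 (Reacher) has 2→1.
A4 = A3; e.g. 4 (Blocker) can still go to 6. Fixed point.
Reacher's winning region = {0, 1, 2, 3, 5, 7, 9}.

0, 1, 2, 3, 5, 7, 9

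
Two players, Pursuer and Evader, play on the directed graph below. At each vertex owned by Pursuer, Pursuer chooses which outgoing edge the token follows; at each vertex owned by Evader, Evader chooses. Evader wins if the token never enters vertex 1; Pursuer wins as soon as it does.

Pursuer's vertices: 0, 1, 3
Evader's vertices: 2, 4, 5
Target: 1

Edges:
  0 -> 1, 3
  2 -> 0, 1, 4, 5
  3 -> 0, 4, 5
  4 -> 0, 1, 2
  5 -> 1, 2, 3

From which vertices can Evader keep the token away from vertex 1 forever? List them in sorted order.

A0 = {1}
A1: add {0} — 0 (Pursuer) has 0→1.
A2: add {3} — 3 (Pursuer) has 3→0.
A3 = A2; e.g. 2 (Evader) can still go to 4. Fixed point.
Pursuer's attractor = {0, 1, 3}; Evader avoids the target exactly from the complement.

2, 4, 5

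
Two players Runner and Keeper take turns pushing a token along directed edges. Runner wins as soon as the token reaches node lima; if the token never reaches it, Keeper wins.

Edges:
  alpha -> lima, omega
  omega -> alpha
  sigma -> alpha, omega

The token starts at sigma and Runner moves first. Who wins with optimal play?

Track states (vertex, player-to-move).
A0 = {(lima,Runner), (lima,Keeper)}
A1: add {(alpha,Runner)}.
A2: add {(omega,Keeper)}.
A3: add {(sigma,Runner)}.
(sigma,Runner) ∈ A3 ⇒ Runner forces the target.

Runner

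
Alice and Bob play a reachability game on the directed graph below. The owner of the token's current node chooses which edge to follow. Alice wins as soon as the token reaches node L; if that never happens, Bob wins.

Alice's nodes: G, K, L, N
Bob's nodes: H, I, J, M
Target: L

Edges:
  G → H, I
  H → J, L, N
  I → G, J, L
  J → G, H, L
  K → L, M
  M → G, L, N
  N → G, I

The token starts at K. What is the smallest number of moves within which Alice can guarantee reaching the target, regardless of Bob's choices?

1

A0 = {L}
A1: add {K} — K (Alice) has K→L.
A2 = A1; e.g. G (Alice) has no edge into A1. Fixed point.
K enters the attractor at level 1, so Alice can force the target in 1 move from there.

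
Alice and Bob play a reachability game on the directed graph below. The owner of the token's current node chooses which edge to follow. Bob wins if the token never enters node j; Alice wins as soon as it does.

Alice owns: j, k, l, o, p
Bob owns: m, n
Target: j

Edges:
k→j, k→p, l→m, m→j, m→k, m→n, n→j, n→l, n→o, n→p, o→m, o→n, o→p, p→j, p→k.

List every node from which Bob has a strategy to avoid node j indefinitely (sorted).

l, m, n

A0 = {j}
A1: add {k, p} — k (Alice) has k→j; p (Alice) has p→j.
A2: add {o} — o (Alice) has o→p.
A3 = A2; e.g. l (Alice) has no edge into A2. Fixed point.
Alice's attractor = {j, k, o, p}; Bob avoids the target exactly from the complement.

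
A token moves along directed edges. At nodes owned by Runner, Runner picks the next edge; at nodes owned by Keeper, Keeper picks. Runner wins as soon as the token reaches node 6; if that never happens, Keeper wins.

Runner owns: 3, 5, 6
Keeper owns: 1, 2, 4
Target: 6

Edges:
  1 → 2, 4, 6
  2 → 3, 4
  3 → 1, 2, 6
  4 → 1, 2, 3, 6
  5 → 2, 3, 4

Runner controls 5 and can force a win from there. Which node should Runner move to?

A0 = {6}
A1: add {3} — 3 (Runner) has 3→6.
A2: add {5} — 5 (Runner) has 5→3.
A3 = A2; e.g. 1 (Keeper) can still go to 2. Fixed point.
From 5, successor 3 is in the attractor (rank 1); the other successors 2, 4 are not.

3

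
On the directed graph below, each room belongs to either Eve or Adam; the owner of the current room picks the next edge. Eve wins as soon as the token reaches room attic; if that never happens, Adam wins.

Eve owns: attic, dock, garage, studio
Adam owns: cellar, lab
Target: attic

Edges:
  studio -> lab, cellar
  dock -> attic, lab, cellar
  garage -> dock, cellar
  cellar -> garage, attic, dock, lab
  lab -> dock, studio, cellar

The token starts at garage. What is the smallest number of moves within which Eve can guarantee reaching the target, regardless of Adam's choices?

A0 = {attic}
A1: add {dock} — dock (Eve) has dock→attic.
A2: add {garage} — garage (Eve) has garage→dock.
A3 = A2; e.g. studio (Eve) has no edge into A2. Fixed point.
garage enters the attractor at level 2, so Eve can force the target in 2 moves from there.

2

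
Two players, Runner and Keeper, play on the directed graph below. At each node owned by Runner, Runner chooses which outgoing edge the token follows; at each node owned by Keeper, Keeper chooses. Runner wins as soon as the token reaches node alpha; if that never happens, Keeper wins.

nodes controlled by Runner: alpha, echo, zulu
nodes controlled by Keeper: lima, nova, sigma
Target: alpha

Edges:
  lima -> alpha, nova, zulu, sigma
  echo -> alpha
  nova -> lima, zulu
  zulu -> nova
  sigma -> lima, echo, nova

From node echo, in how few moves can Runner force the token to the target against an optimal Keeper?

1

A0 = {alpha}
A1: add {echo} — echo (Runner) has echo→alpha.
A2 = A1; e.g. lima (Keeper) can still go to nova. Fixed point.
echo enters the attractor at level 1, so Runner can force the target in 1 move from there.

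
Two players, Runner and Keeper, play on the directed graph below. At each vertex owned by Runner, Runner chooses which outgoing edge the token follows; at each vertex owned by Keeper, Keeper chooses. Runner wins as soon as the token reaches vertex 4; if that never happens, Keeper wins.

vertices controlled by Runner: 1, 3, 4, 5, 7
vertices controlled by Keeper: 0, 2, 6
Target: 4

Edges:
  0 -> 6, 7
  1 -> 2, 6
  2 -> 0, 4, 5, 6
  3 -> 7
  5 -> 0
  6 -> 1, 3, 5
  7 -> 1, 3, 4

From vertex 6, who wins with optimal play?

A0 = {4}
A1: add {7} — 7 (Runner) has 7→4.
A2: add {3} — 3 (Runner) has 3→7.
A3 = A2; e.g. 0 (Keeper) can still go to 6. Fixed point.
6 never enters the attractor, so Keeper can avoid the target forever.

Keeper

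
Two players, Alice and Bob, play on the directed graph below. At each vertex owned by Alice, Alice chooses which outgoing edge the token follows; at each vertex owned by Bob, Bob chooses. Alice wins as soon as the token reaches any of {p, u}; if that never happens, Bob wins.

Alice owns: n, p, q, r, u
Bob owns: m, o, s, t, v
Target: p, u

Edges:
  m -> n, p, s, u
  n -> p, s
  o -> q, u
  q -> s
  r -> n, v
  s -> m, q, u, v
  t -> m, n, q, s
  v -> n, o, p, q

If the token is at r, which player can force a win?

Alice

A0 = {p, u}
A1: add {n} — n (Alice) has n→p.
A2: add {r} — r (Alice) has r→n.
A3 = A2; e.g. m (Bob) can still go to s. Fixed point.
r ∈ A2, so Alice can force the target.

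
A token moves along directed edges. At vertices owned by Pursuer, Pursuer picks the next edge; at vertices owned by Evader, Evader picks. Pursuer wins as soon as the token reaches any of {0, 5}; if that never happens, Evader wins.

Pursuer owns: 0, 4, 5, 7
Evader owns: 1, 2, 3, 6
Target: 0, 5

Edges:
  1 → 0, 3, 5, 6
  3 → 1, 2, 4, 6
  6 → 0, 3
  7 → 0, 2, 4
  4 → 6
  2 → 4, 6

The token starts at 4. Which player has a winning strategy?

A0 = {0, 5}
A1: add {7} — 7 (Pursuer) has 7→0.
A2 = A1; e.g. 1 (Evader) can still go to 3. Fixed point.
4 never enters the attractor, so Evader can avoid the target forever.

Evader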